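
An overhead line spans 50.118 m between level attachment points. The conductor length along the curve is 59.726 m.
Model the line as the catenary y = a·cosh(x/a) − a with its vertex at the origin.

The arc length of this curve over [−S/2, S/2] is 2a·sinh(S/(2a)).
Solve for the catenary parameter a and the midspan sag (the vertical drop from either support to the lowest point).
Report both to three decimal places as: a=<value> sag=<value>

seed: a₀ = √(S³/(24(L−S))) = √(50.118³/(24·9.608)) = 23.365145
iter 1: u=1.072495  f(a)=+5.680e-01  f'(a)=-9.210e-01  a ← 23.365145 − (+5.680e-01/-9.210e-01) = 23.981824
iter 2: u=1.044916  f(a)=+2.326e-02  f'(a)=-8.469e-01  a ← 23.981824 − (+2.326e-02/-8.469e-01) = 24.009290
iter 3: u=1.043721  f(a)=+4.271e-05  f'(a)=-8.438e-01  a ← 24.009290 − (+4.271e-05/-8.438e-01) = 24.009341
iter 4: u=1.043719  f(a)=+1.446e-10  f'(a)=-8.438e-01  a ← 24.009341 − (+1.446e-10/-8.438e-01) = 24.009341
iter 5: u=1.043719  f(a)=+0.000e+00  f'(a)=-8.438e-01  a ← 24.009341 − (+0.000e+00/-8.438e-01) = 24.009341
converged: |Δa| < 1e-12 after 5 iterations
sag = a·(cosh(S/(2a)) − 1) = 24.009341·(cosh(1.043719) − 1) = 14.308373
T_max/T_min = cosh(S/(2a)) = 1.595950

a=24.009 sag=14.308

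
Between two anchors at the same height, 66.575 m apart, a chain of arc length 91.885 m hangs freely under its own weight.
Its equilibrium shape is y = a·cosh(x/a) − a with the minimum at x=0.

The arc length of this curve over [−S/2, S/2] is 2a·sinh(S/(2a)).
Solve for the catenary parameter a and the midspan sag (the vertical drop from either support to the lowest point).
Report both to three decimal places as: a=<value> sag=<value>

seed: a₀ = √(S³/(24(L−S))) = √(66.575³/(24·25.310)) = 22.040177
iter 1: u=1.510310  f(a)=+3.048e+00  f'(a)=-2.865e+00  a ← 22.040177 − (+3.048e+00/-2.865e+00) = 23.104175
iter 2: u=1.440757  f(a)=+2.347e-01  f'(a)=-2.440e+00  a ← 23.104175 − (+2.347e-01/-2.440e+00) = 23.200363
iter 3: u=1.434784  f(a)=+1.647e-03  f'(a)=-2.405e+00  a ← 23.200363 − (+1.647e-03/-2.405e+00) = 23.201047
iter 4: u=1.434741  f(a)=+8.233e-08  f'(a)=-2.405e+00  a ← 23.201047 − (+8.233e-08/-2.405e+00) = 23.201047
iter 5: u=1.434741  f(a)=+1.421e-14  f'(a)=-2.405e+00  a ← 23.201047 − (+1.421e-14/-2.405e+00) = 23.201047
converged: |Δa| < 1e-12 after 5 iterations
sag = a·(cosh(S/(2a)) − 1) = 23.201047·(cosh(1.434741) − 1) = 28.267408
T_max/T_min = cosh(S/(2a)) = 2.218368

a=23.201 sag=28.267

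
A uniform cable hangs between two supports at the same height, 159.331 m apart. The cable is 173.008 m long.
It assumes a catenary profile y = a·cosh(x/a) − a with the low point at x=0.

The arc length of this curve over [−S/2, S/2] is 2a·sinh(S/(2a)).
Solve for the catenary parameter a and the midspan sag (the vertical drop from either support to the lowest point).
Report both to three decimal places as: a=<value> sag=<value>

a=112.409 sag=29.432

seed: a₀ = √(S³/(24(L−S))) = √(159.331³/(24·13.677)) = 111.006748
iter 1: u=0.717664  f(a)=+3.566e-01  f'(a)=-2.593e-01  a ← 111.006748 − (+3.566e-01/-2.593e-01) = 112.381601
iter 2: u=0.708884  f(a)=+6.732e-03  f'(a)=-2.496e-01  a ← 112.381601 − (+6.732e-03/-2.496e-01) = 112.408571
iter 3: u=0.708714  f(a)=+2.503e-06  f'(a)=-2.494e-01  a ← 112.408571 − (+2.503e-06/-2.494e-01) = 112.408581
iter 4: u=0.708714  f(a)=+3.695e-13  f'(a)=-2.494e-01  a ← 112.408581 − (+3.695e-13/-2.494e-01) = 112.408581
converged: |Δa| < 1e-12 after 4 iterations
sag = a·(cosh(S/(2a)) − 1) = 112.408581·(cosh(0.708714) − 1) = 29.431579
T_max/T_min = cosh(S/(2a)) = 1.261827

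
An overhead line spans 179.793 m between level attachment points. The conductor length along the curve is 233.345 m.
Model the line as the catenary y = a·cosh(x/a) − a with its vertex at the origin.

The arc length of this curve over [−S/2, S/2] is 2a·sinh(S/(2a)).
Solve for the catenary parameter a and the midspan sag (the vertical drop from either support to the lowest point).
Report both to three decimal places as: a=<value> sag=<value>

seed: a₀ = √(S³/(24(L−S))) = √(179.793³/(24·53.552)) = 67.245883
iter 1: u=1.336833  f(a)=+4.994e+00  f'(a)=-1.896e+00  a ← 67.245883 − (+4.994e+00/-1.896e+00) = 69.879624
iter 2: u=1.286448  f(a)=+3.084e-01  f'(a)=-1.669e+00  a ← 69.879624 − (+3.084e-01/-1.669e+00) = 70.064443
iter 3: u=1.283055  f(a)=+1.347e-03  f'(a)=-1.654e+00  a ← 70.064443 − (+1.347e-03/-1.654e+00) = 70.065258
iter 4: u=1.283040  f(a)=+2.595e-08  f'(a)=-1.654e+00  a ← 70.065258 − (+2.595e-08/-1.654e+00) = 70.065258
iter 5: u=1.283040  f(a)=-2.842e-14  f'(a)=-1.654e+00  a ← 70.065258 − (-2.842e-14/-1.654e+00) = 70.065258
converged: |Δa| < 1e-12 after 5 iterations
sag = a·(cosh(S/(2a)) − 1) = 70.065258·(cosh(1.283040) − 1) = 66.028874
T_max/T_min = cosh(S/(2a)) = 1.942391

a=70.065 sag=66.029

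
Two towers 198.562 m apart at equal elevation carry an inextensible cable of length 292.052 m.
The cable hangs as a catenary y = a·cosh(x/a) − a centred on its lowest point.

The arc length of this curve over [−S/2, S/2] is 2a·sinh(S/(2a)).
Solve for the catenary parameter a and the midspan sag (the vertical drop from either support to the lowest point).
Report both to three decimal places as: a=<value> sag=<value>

seed: a₀ = √(S³/(24(L−S))) = √(198.562³/(24·93.490)) = 59.068509
iter 1: u=1.680777  f(a)=+1.413e+01  f'(a)=-4.155e+00  a ← 59.068509 − (+1.413e+01/-4.155e+00) = 62.469255
iter 2: u=1.589278  f(a)=+1.312e+00  f'(a)=-3.416e+00  a ← 62.469255 − (+1.312e+00/-3.416e+00) = 62.853362
iter 3: u=1.579565  f(a)=+1.387e-02  f'(a)=-3.344e+00  a ← 62.853362 − (+1.387e-02/-3.344e+00) = 62.857510
iter 4: u=1.579461  f(a)=+1.587e-06  f'(a)=-3.343e+00  a ← 62.857510 − (+1.587e-06/-3.343e+00) = 62.857510
iter 5: u=1.579461  f(a)=+0.000e+00  f'(a)=-3.343e+00  a ← 62.857510 − (+0.000e+00/-3.343e+00) = 62.857510
converged: |Δa| < 1e-12 after 5 iterations
sag = a·(cosh(S/(2a)) − 1) = 62.857510·(cosh(1.579461) − 1) = 96.122549
T_max/T_min = cosh(S/(2a)) = 2.529213

a=62.858 sag=96.123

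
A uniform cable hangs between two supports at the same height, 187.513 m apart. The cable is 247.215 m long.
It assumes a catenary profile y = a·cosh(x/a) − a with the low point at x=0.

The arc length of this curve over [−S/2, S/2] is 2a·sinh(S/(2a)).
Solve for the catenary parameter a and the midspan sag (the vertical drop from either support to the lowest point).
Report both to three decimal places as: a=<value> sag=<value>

seed: a₀ = √(S³/(24(L−S))) = √(187.513³/(24·59.702)) = 67.833935
iter 1: u=1.382147  f(a)=+5.969e+00  f'(a)=-2.120e+00  a ← 67.833935 − (+5.969e+00/-2.120e+00) = 70.649092
iter 2: u=1.327073  f(a)=+3.917e-01  f'(a)=-1.850e+00  a ← 70.649092 − (+3.917e-01/-1.850e+00) = 70.860776
iter 3: u=1.323109  f(a)=+1.949e-03  f'(a)=-1.832e+00  a ← 70.860776 − (+1.949e-03/-1.832e+00) = 70.861840
iter 4: u=1.323089  f(a)=+4.876e-08  f'(a)=-1.832e+00  a ← 70.861840 − (+4.876e-08/-1.832e+00) = 70.861840
iter 5: u=1.323089  f(a)=+2.842e-14  f'(a)=-1.832e+00  a ← 70.861840 − (+2.842e-14/-1.832e+00) = 70.861840
converged: |Δa| < 1e-12 after 5 iterations
sag = a·(cosh(S/(2a)) − 1) = 70.861840·(cosh(1.323089) − 1) = 71.616981
T_max/T_min = cosh(S/(2a)) = 2.010657

a=70.862 sag=71.617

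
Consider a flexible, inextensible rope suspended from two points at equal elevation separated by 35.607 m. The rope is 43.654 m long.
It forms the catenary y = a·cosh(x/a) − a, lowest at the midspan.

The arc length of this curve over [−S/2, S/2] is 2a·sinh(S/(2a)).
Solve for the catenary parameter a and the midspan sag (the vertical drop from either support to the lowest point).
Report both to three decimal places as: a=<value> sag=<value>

seed: a₀ = √(S³/(24(L−S))) = √(35.607³/(24·8.047)) = 15.289048
iter 1: u=1.164461  f(a)=+5.635e-01  f'(a)=-1.202e+00  a ← 15.289048 − (+5.635e-01/-1.202e+00) = 15.757686
iter 2: u=1.129830  f(a)=+2.695e-02  f'(a)=-1.090e+00  a ← 15.757686 − (+2.695e-02/-1.090e+00) = 15.782409
iter 3: u=1.128060  f(a)=+6.847e-05  f'(a)=-1.084e+00  a ← 15.782409 − (+6.847e-05/-1.084e+00) = 15.782472
iter 4: u=1.128055  f(a)=+4.446e-10  f'(a)=-1.084e+00  a ← 15.782472 − (+4.446e-10/-1.084e+00) = 15.782472
iter 5: u=1.128055  f(a)=-1.421e-14  f'(a)=-1.084e+00  a ← 15.782472 − (-1.421e-14/-1.084e+00) = 15.782472
converged: |Δa| < 1e-12 after 5 iterations
sag = a·(cosh(S/(2a)) − 1) = 15.782472·(cosh(1.128055) − 1) = 11.152716
T_max/T_min = cosh(S/(2a)) = 1.706652

a=15.782 sag=11.153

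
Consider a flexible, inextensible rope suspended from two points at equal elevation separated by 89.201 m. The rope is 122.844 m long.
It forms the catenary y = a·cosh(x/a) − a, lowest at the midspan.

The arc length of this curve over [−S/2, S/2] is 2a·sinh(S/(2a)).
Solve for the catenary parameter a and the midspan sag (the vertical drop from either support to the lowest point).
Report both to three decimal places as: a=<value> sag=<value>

seed: a₀ = √(S³/(24(L−S))) = √(89.201³/(24·33.643)) = 29.648424
iter 1: u=1.504313  f(a)=+4.018e+00  f'(a)=-2.826e+00  a ← 29.648424 − (+4.018e+00/-2.826e+00) = 31.070169
iter 2: u=1.435477  f(a)=+3.071e-01  f'(a)=-2.409e+00  a ← 31.070169 − (+3.071e-01/-2.409e+00) = 31.197639
iter 3: u=1.429611  f(a)=+2.122e-03  f'(a)=-2.376e+00  a ← 31.197639 − (+2.122e-03/-2.376e+00) = 31.198532
iter 4: u=1.429570  f(a)=+1.029e-07  f'(a)=-2.376e+00  a ← 31.198532 − (+1.029e-07/-2.376e+00) = 31.198532
iter 5: u=1.429570  f(a)=-1.421e-14  f'(a)=-2.376e+00  a ← 31.198532 − (-1.421e-14/-2.376e+00) = 31.198532
converged: |Δa| < 1e-12 after 5 iterations
sag = a·(cosh(S/(2a)) − 1) = 31.198532·(cosh(1.429570) − 1) = 37.692763
T_max/T_min = cosh(S/(2a)) = 2.208158

a=31.199 sag=37.693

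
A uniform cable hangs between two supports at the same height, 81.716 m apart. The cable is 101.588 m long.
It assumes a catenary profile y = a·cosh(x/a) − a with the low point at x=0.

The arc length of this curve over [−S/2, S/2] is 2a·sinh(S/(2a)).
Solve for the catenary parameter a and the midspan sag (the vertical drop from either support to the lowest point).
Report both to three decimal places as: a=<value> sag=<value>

a=34.995 sag=26.687

seed: a₀ = √(S³/(24(L−S))) = √(81.716³/(24·19.872)) = 33.824722
iter 1: u=1.207933  f(a)=+1.501e+00  f'(a)=-1.356e+00  a ← 33.824722 − (+1.501e+00/-1.356e+00) = 34.932084
iter 2: u=1.169641  f(a)=+7.687e-02  f'(a)=-1.220e+00  a ← 34.932084 − (+7.687e-02/-1.220e+00) = 34.995092
iter 3: u=1.167535  f(a)=+2.257e-04  f'(a)=-1.213e+00  a ← 34.995092 − (+2.257e-04/-1.213e+00) = 34.995278
iter 4: u=1.167529  f(a)=+1.957e-09  f'(a)=-1.213e+00  a ← 34.995278 − (+1.957e-09/-1.213e+00) = 34.995278
iter 5: u=1.167529  f(a)=+0.000e+00  f'(a)=-1.213e+00  a ← 34.995278 − (+0.000e+00/-1.213e+00) = 34.995278
converged: |Δa| < 1e-12 after 5 iterations
sag = a·(cosh(S/(2a)) − 1) = 34.995278·(cosh(1.167529) − 1) = 26.686972
T_max/T_min = cosh(S/(2a)) = 1.762588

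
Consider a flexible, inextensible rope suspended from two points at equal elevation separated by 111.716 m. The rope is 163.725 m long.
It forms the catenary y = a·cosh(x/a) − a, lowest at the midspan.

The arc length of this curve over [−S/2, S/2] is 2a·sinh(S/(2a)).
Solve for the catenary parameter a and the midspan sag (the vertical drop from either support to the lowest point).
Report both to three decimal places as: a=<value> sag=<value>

a=35.543 sag=53.702

seed: a₀ = √(S³/(24(L−S))) = √(111.716³/(24·52.009)) = 33.421674
iter 1: u=1.671311  f(a)=+7.766e+00  f'(a)=-4.073e+00  a ← 33.421674 − (+7.766e+00/-4.073e+00) = 35.328401
iter 2: u=1.581108  f(a)=+7.142e-01  f'(a)=-3.355e+00  a ← 35.328401 − (+7.142e-01/-3.355e+00) = 35.541241
iter 3: u=1.571639  f(a)=+7.390e-03  f'(a)=-3.286e+00  a ← 35.541241 − (+7.390e-03/-3.286e+00) = 35.543490
iter 4: u=1.571540  f(a)=+8.095e-07  f'(a)=-3.286e+00  a ← 35.543490 − (+8.095e-07/-3.286e+00) = 35.543490
iter 5: u=1.571540  f(a)=+0.000e+00  f'(a)=-3.286e+00  a ← 35.543490 − (+0.000e+00/-3.286e+00) = 35.543490
converged: |Δa| < 1e-12 after 5 iterations
sag = a·(cosh(S/(2a)) − 1) = 35.543490·(cosh(1.571540) − 1) = 53.702286
T_max/T_min = cosh(S/(2a)) = 2.510889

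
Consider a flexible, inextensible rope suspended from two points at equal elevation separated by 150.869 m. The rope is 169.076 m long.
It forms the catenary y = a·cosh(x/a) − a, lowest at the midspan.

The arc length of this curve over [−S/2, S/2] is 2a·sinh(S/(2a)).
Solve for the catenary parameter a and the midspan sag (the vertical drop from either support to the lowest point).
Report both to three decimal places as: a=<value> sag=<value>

a=90.211 sag=33.420

seed: a₀ = √(S³/(24(L−S))) = √(150.869³/(24·18.207)) = 88.649278
iter 1: u=0.850932  f(a)=+6.707e-01  f'(a)=-4.413e-01  a ← 88.649278 − (+6.707e-01/-4.413e-01) = 90.169036
iter 2: u=0.836590  f(a)=+1.763e-02  f'(a)=-4.184e-01  a ← 90.169036 − (+1.763e-02/-4.184e-01) = 90.211189
iter 3: u=0.836199  f(a)=+1.292e-05  f'(a)=-4.177e-01  a ← 90.211189 − (+1.292e-05/-4.177e-01) = 90.211220
iter 4: u=0.836199  f(a)=+6.906e-12  f'(a)=-4.177e-01  a ← 90.211220 − (+6.906e-12/-4.177e-01) = 90.211220
converged: |Δa| < 1e-12 after 4 iterations
sag = a·(cosh(S/(2a)) − 1) = 90.211220·(cosh(0.836199) − 1) = 33.420239
T_max/T_min = cosh(S/(2a)) = 1.370467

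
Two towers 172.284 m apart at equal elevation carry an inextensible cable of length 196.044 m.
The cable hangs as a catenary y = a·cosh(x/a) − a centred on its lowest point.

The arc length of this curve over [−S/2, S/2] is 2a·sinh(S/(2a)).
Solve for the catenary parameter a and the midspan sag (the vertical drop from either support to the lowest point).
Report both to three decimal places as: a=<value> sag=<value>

seed: a₀ = √(S³/(24(L−S))) = √(172.284³/(24·23.760)) = 94.697515
iter 1: u=0.909654  f(a)=+1.003e+00  f'(a)=-5.446e-01  a ← 94.697515 − (+1.003e+00/-5.446e-01) = 96.538624
iter 2: u=0.892306  f(a)=+2.999e-02  f'(a)=-5.124e-01  a ← 96.538624 − (+2.999e-02/-5.124e-01) = 96.597141
iter 3: u=0.891766  f(a)=+2.866e-05  f'(a)=-5.115e-01  a ← 96.597141 − (+2.866e-05/-5.115e-01) = 96.597197
iter 4: u=0.891765  f(a)=+2.623e-11  f'(a)=-5.115e-01  a ← 96.597197 − (+2.623e-11/-5.115e-01) = 96.597197
converged: |Δa| < 1e-12 after 4 iterations
sag = a·(cosh(S/(2a)) − 1) = 96.597197·(cosh(0.891765) − 1) = 41.023045
T_max/T_min = cosh(S/(2a)) = 1.424682

a=96.597 sag=41.023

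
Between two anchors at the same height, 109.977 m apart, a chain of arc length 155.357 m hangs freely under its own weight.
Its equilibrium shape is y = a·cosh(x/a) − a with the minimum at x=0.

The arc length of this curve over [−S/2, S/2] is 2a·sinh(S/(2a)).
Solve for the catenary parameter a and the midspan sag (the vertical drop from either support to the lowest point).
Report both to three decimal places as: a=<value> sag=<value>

a=36.933 sag=49.079

seed: a₀ = √(S³/(24(L−S))) = √(109.977³/(24·45.380)) = 34.947405
iter 1: u=1.573464  f(a)=+5.960e+00  f'(a)=-3.300e+00  a ← 34.947405 − (+5.960e+00/-3.300e+00) = 36.753818
iter 2: u=1.496130  f(a)=+4.933e-01  f'(a)=-2.774e+00  a ← 36.753818 − (+4.933e-01/-2.774e+00) = 36.931652
iter 3: u=1.488926  f(a)=+4.053e-03  f'(a)=-2.729e+00  a ← 36.931652 − (+4.053e-03/-2.729e+00) = 36.933137
iter 4: u=1.488866  f(a)=+2.786e-07  f'(a)=-2.728e+00  a ← 36.933137 − (+2.786e-07/-2.728e+00) = 36.933137
iter 5: u=1.488866  f(a)=+2.842e-14  f'(a)=-2.728e+00  a ← 36.933137 − (+2.842e-14/-2.728e+00) = 36.933137
converged: |Δa| < 1e-12 after 5 iterations
sag = a·(cosh(S/(2a)) − 1) = 36.933137·(cosh(1.488866) − 1) = 49.078525
T_max/T_min = cosh(S/(2a)) = 2.328848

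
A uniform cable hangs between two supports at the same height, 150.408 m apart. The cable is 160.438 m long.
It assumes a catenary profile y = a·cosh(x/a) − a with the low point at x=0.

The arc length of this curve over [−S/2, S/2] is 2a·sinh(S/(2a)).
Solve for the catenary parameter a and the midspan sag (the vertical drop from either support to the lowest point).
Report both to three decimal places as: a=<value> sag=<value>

a=120.063 sag=24.333

seed: a₀ = √(S³/(24(L−S))) = √(150.408³/(24·10.030)) = 118.891366
iter 1: u=0.632544  f(a)=+2.026e-01  f'(a)=-1.756e-01  a ← 118.891366 − (+2.026e-01/-1.756e-01) = 120.045174
iter 2: u=0.626464  f(a)=+2.987e-03  f'(a)=-1.704e-01  a ← 120.045174 − (+2.987e-03/-1.704e-01) = 120.062699
iter 3: u=0.626373  f(a)=+6.708e-07  f'(a)=-1.704e-01  a ← 120.062699 − (+6.708e-07/-1.704e-01) = 120.062703
iter 4: u=0.626373  f(a)=+5.684e-14  f'(a)=-1.704e-01  a ← 120.062703 − (+5.684e-14/-1.704e-01) = 120.062703
converged: |Δa| < 1e-12 after 4 iterations
sag = a·(cosh(S/(2a)) − 1) = 120.062703·(cosh(0.626373) − 1) = 24.333075
T_max/T_min = cosh(S/(2a)) = 1.202670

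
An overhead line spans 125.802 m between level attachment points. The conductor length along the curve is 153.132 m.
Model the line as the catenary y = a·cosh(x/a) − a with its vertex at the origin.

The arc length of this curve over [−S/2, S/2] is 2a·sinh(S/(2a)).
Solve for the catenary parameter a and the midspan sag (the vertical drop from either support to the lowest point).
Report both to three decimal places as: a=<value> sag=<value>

seed: a₀ = √(S³/(24(L−S))) = √(125.802³/(24·27.330)) = 55.094200
iter 1: u=1.141699  f(a)=+1.837e+00  f'(a)=-1.128e+00  a ← 55.094200 − (+1.837e+00/-1.128e+00) = 56.723752
iter 2: u=1.108901  f(a)=+8.468e-02  f'(a)=-1.026e+00  a ← 56.723752 − (+8.468e-02/-1.026e+00) = 56.806293
iter 3: u=1.107289  f(a)=+1.990e-04  f'(a)=-1.021e+00  a ← 56.806293 − (+1.990e-04/-1.021e+00) = 56.806488
iter 4: u=1.107285  f(a)=+1.106e-09  f'(a)=-1.021e+00  a ← 56.806488 − (+1.106e-09/-1.021e+00) = 56.806488
iter 5: u=1.107285  f(a)=-5.684e-14  f'(a)=-1.021e+00  a ← 56.806488 − (-5.684e-14/-1.021e+00) = 56.806488
converged: |Δa| < 1e-12 after 5 iterations
sag = a·(cosh(S/(2a)) − 1) = 56.806488·(cosh(1.107285) − 1) = 38.531487
T_max/T_min = cosh(S/(2a)) = 1.678294

a=56.806 sag=38.531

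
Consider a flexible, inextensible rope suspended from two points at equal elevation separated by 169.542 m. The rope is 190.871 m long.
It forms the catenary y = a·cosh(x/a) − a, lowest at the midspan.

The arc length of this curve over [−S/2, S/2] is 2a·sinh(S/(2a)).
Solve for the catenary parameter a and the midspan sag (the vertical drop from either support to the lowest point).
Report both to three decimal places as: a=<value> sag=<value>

seed: a₀ = √(S³/(24(L−S))) = √(169.542³/(24·21.329)) = 97.571973
iter 1: u=0.868805  f(a)=+8.196e-01  f'(a)=-4.711e-01  a ← 97.571973 − (+8.196e-01/-4.711e-01) = 99.311737
iter 2: u=0.853585  f(a)=+2.243e-02  f'(a)=-4.456e-01  a ← 99.311737 − (+2.243e-02/-4.456e-01) = 99.362082
iter 3: u=0.853152  f(a)=+1.786e-05  f'(a)=-4.449e-01  a ← 99.362082 − (+1.786e-05/-4.449e-01) = 99.362122
iter 4: u=0.853152  f(a)=+1.131e-11  f'(a)=-4.449e-01  a ← 99.362122 − (+1.131e-11/-4.449e-01) = 99.362122
converged: |Δa| < 1e-12 after 4 iterations
sag = a·(cosh(S/(2a)) − 1) = 99.362122·(cosh(0.853152) − 1) = 38.408579
T_max/T_min = cosh(S/(2a)) = 1.386552

a=99.362 sag=38.409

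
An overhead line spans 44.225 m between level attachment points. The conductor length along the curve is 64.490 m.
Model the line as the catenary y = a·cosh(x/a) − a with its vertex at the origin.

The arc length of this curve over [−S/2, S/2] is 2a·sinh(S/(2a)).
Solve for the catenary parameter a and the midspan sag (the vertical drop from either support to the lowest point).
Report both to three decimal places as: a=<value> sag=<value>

a=14.170 sag=21.051

seed: a₀ = √(S³/(24(L−S))) = √(44.225³/(24·20.265)) = 13.335916
iter 1: u=1.658116  f(a)=+2.975e+00  f'(a)=-3.961e+00  a ← 13.335916 − (+2.975e+00/-3.961e+00) = 14.087042
iter 2: u=1.569705  f(a)=+2.699e-01  f'(a)=-3.272e+00  a ← 14.087042 − (+2.699e-01/-3.272e+00) = 14.169514
iter 3: u=1.560569  f(a)=+2.710e-03  f'(a)=-3.207e+00  a ← 14.169514 − (+2.710e-03/-3.207e+00) = 14.170359
iter 4: u=1.560476  f(a)=+2.792e-07  f'(a)=-3.206e+00  a ← 14.170359 − (+2.792e-07/-3.206e+00) = 14.170359
iter 5: u=1.560476  f(a)=+1.421e-14  f'(a)=-3.206e+00  a ← 14.170359 − (+1.421e-14/-3.206e+00) = 14.170359
converged: |Δa| < 1e-12 after 5 iterations
sag = a·(cosh(S/(2a)) − 1) = 14.170359·(cosh(1.560476) − 1) = 21.050929
T_max/T_min = cosh(S/(2a)) = 2.485561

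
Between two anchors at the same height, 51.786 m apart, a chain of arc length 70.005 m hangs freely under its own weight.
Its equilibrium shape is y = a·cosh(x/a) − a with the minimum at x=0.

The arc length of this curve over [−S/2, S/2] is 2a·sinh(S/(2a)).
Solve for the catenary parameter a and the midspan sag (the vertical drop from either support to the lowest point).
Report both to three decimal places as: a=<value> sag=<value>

seed: a₀ = √(S³/(24(L−S))) = √(51.786³/(24·18.219)) = 17.821763
iter 1: u=1.452887  f(a)=+2.022e+00  f'(a)=-2.510e+00  a ← 17.821763 − (+2.022e+00/-2.510e+00) = 18.627513
iter 2: u=1.390041  f(a)=+1.452e-01  f'(a)=-2.161e+00  a ← 18.627513 − (+1.452e-01/-2.161e+00) = 18.694716
iter 3: u=1.385044  f(a)=+8.773e-04  f'(a)=-2.135e+00  a ← 18.694716 − (+8.773e-04/-2.135e+00) = 18.695127
iter 4: u=1.385013  f(a)=+3.243e-08  f'(a)=-2.135e+00  a ← 18.695127 − (+3.243e-08/-2.135e+00) = 18.695127
iter 5: u=1.385013  f(a)=-2.842e-14  f'(a)=-2.135e+00  a ← 18.695127 − (-2.842e-14/-2.135e+00) = 18.695127
converged: |Δa| < 1e-12 after 5 iterations
sag = a·(cosh(S/(2a)) − 1) = 18.695127·(cosh(1.385013) − 1) = 20.987146
T_max/T_min = cosh(S/(2a)) = 2.122600

a=18.695 sag=20.987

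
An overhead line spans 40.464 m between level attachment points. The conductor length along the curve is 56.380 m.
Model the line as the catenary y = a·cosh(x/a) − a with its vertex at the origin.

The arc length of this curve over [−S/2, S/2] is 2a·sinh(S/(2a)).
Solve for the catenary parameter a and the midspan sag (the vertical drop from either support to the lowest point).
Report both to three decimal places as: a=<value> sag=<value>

seed: a₀ = √(S³/(24(L−S))) = √(40.464³/(24·15.916)) = 13.169844
iter 1: u=1.536237  f(a)=+1.987e+00  f'(a)=-3.038e+00  a ← 13.169844 − (+1.987e+00/-3.038e+00) = 13.824014
iter 2: u=1.463540  f(a)=+1.577e-01  f'(a)=-2.573e+00  a ← 13.824014 − (+1.577e-01/-2.573e+00) = 13.885284
iter 3: u=1.457082  f(a)=+1.181e-03  f'(a)=-2.535e+00  a ← 13.885284 − (+1.181e-03/-2.535e+00) = 13.885750
iter 4: u=1.457033  f(a)=+6.743e-08  f'(a)=-2.534e+00  a ← 13.885750 − (+6.743e-08/-2.534e+00) = 13.885750
iter 5: u=1.457033  f(a)=-1.421e-14  f'(a)=-2.534e+00  a ← 13.885750 − (-1.421e-14/-2.534e+00) = 13.885750
converged: |Δa| < 1e-12 after 5 iterations
sag = a·(cosh(S/(2a)) − 1) = 13.885750·(cosh(1.457033) − 1) = 17.538606
T_max/T_min = cosh(S/(2a)) = 2.263065

a=13.886 sag=17.539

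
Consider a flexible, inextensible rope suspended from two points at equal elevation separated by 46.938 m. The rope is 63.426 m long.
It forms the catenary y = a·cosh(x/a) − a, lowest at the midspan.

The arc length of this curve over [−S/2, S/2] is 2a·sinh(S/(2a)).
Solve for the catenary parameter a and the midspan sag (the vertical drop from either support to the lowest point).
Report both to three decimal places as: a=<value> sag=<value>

seed: a₀ = √(S³/(24(L−S))) = √(46.938³/(24·16.488)) = 16.165802
iter 1: u=1.451768  f(a)=+1.827e+00  f'(a)=-2.503e+00  a ← 16.165802 − (+1.827e+00/-2.503e+00) = 16.895727
iter 2: u=1.389049  f(a)=+1.311e-01  f'(a)=-2.156e+00  a ← 16.895727 − (+1.311e-01/-2.156e+00) = 16.956508
iter 3: u=1.384070  f(a)=+7.892e-04  f'(a)=-2.130e+00  a ← 16.956508 − (+7.892e-04/-2.130e+00) = 16.956878
iter 4: u=1.384040  f(a)=+2.900e-08  f'(a)=-2.130e+00  a ← 16.956878 − (+2.900e-08/-2.130e+00) = 16.956878
iter 5: u=1.384040  f(a)=+0.000e+00  f'(a)=-2.130e+00  a ← 16.956878 − (+0.000e+00/-2.130e+00) = 16.956878
converged: |Δa| < 1e-12 after 5 iterations
sag = a·(cosh(S/(2a)) − 1) = 16.956878·(cosh(1.384040) − 1) = 19.004908
T_max/T_min = cosh(S/(2a)) = 2.120779

a=16.957 sag=19.005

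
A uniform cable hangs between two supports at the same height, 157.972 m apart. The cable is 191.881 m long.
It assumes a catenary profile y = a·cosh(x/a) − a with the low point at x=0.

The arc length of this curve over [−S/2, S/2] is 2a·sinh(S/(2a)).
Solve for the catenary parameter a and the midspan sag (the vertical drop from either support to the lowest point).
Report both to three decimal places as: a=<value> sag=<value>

seed: a₀ = √(S³/(24(L−S))) = √(157.972³/(24·33.909)) = 69.599651
iter 1: u=1.134862  f(a)=+2.252e+00  f'(a)=-1.106e+00  a ← 69.599651 − (+2.252e+00/-1.106e+00) = 71.635955
iter 2: u=1.102603  f(a)=+1.026e-01  f'(a)=-1.007e+00  a ← 71.635955 − (+1.026e-01/-1.007e+00) = 71.737832
iter 3: u=1.101037  f(a)=+2.355e-04  f'(a)=-1.002e+00  a ← 71.737832 − (+2.355e-04/-1.002e+00) = 71.738067
iter 4: u=1.101033  f(a)=+1.248e-09  f'(a)=-1.002e+00  a ← 71.738067 − (+1.248e-09/-1.002e+00) = 71.738067
iter 5: u=1.101033  f(a)=+0.000e+00  f'(a)=-1.002e+00  a ← 71.738067 − (+0.000e+00/-1.002e+00) = 71.738067
converged: |Δa| < 1e-12 after 5 iterations
sag = a·(cosh(S/(2a)) − 1) = 71.738067·(cosh(1.101033) − 1) = 48.057299
T_max/T_min = cosh(S/(2a)) = 1.669900

a=71.738 sag=48.057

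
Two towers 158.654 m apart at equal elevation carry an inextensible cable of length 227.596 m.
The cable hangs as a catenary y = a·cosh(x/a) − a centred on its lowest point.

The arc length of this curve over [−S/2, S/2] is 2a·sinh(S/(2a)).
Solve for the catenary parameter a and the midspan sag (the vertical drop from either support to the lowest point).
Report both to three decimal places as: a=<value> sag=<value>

a=52.056 sag=73.083

seed: a₀ = √(S³/(24(L−S))) = √(158.654³/(24·68.942)) = 49.127988
iter 1: u=1.614701  f(a)=+9.566e+00  f'(a)=-3.610e+00  a ← 49.127988 − (+9.566e+00/-3.610e+00) = 51.777936
iter 2: u=1.532062  f(a)=+8.285e-01  f'(a)=-3.009e+00  a ← 51.777936 − (+8.285e-01/-3.009e+00) = 52.053249
iter 3: u=1.523959  f(a)=+7.517e-03  f'(a)=-2.955e+00  a ← 52.053249 − (+7.517e-03/-2.955e+00) = 52.055793
iter 4: u=1.523884  f(a)=+6.311e-07  f'(a)=-2.955e+00  a ← 52.055793 − (+6.311e-07/-2.955e+00) = 52.055793
iter 5: u=1.523884  f(a)=+2.842e-14  f'(a)=-2.955e+00  a ← 52.055793 − (+2.842e-14/-2.955e+00) = 52.055793
converged: |Δa| < 1e-12 after 5 iterations
sag = a·(cosh(S/(2a)) − 1) = 52.055793·(cosh(1.523884) − 1) = 73.083291
T_max/T_min = cosh(S/(2a)) = 2.403942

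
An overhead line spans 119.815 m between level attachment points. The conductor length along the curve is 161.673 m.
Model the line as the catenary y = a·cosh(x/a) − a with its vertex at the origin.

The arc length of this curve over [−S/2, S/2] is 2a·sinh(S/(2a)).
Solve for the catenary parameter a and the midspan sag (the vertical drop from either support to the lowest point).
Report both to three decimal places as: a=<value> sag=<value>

a=43.393 sag=48.354

seed: a₀ = √(S³/(24(L−S))) = √(119.815³/(24·41.858)) = 41.378232
iter 1: u=1.447802  f(a)=+4.612e+00  f'(a)=-2.480e+00  a ← 41.378232 − (+4.612e+00/-2.480e+00) = 43.237871
iter 2: u=1.385533  f(a)=+3.292e-01  f'(a)=-2.138e+00  a ← 43.237871 − (+3.292e-01/-2.138e+00) = 43.391846
iter 3: u=1.380617  f(a)=+1.961e-03  f'(a)=-2.112e+00  a ← 43.391846 − (+1.961e-03/-2.112e+00) = 43.392774
iter 4: u=1.380587  f(a)=+7.055e-08  f'(a)=-2.112e+00  a ← 43.392774 − (+7.055e-08/-2.112e+00) = 43.392774
iter 5: u=1.380587  f(a)=+2.842e-14  f'(a)=-2.112e+00  a ← 43.392774 − (+2.842e-14/-2.112e+00) = 43.392774
converged: |Δa| < 1e-12 after 5 iterations
sag = a·(cosh(S/(2a)) − 1) = 43.392774·(cosh(1.380587) − 1) = 48.354011
T_max/T_min = cosh(S/(2a)) = 2.114333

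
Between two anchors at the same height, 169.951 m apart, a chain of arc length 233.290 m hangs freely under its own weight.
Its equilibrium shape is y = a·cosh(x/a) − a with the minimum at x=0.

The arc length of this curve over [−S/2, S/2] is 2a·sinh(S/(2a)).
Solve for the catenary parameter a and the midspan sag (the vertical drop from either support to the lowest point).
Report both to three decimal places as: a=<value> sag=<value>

a=59.764 sag=71.300

seed: a₀ = √(S³/(24(L−S))) = √(169.951³/(24·63.339)) = 56.825644
iter 1: u=1.495372  f(a)=+7.471e+00  f'(a)=-2.769e+00  a ← 56.825644 − (+7.471e+00/-2.769e+00) = 59.523408
iter 2: u=1.427598  f(a)=+5.650e-01  f'(a)=-2.365e+00  a ← 59.523408 − (+5.650e-01/-2.365e+00) = 59.762303
iter 3: u=1.421891  f(a)=+3.815e-03  f'(a)=-2.333e+00  a ← 59.762303 − (+3.815e-03/-2.333e+00) = 59.763938
iter 4: u=1.421852  f(a)=+1.766e-07  f'(a)=-2.333e+00  a ← 59.763938 − (+1.766e-07/-2.333e+00) = 59.763938
iter 5: u=1.421852  f(a)=+2.842e-14  f'(a)=-2.333e+00  a ← 59.763938 − (+2.842e-14/-2.333e+00) = 59.763938
converged: |Δa| < 1e-12 after 5 iterations
sag = a·(cosh(S/(2a)) − 1) = 59.763938·(cosh(1.421852) − 1) = 71.300109
T_max/T_min = cosh(S/(2a)) = 2.193029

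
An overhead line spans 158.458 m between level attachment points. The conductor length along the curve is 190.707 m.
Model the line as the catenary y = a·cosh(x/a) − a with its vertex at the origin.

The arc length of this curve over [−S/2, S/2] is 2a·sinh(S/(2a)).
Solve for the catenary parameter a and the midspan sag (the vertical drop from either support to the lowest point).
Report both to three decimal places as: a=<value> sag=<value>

a=73.791 sag=46.780

seed: a₀ = √(S³/(24(L−S))) = √(158.458³/(24·32.249)) = 71.698077
iter 1: u=1.105037  f(a)=+2.027e+00  f'(a)=-1.014e+00  a ← 71.698077 − (+2.027e+00/-1.014e+00) = 73.696645
iter 2: u=1.075069  f(a)=+8.785e-02  f'(a)=-9.281e-01  a ← 73.696645 − (+8.785e-02/-9.281e-01) = 73.791300
iter 3: u=1.073690  f(a)=+1.815e-04  f'(a)=-9.243e-01  a ← 73.791300 − (+1.815e-04/-9.243e-01) = 73.791497
iter 4: u=1.073687  f(a)=+7.788e-10  f'(a)=-9.243e-01  a ← 73.791497 − (+7.788e-10/-9.243e-01) = 73.791497
iter 5: u=1.073687  f(a)=+2.842e-14  f'(a)=-9.243e-01  a ← 73.791497 − (+2.842e-14/-9.243e-01) = 73.791497
converged: |Δa| < 1e-12 after 5 iterations
sag = a·(cosh(S/(2a)) − 1) = 73.791497·(cosh(1.073687) − 1) = 46.779955
T_max/T_min = cosh(S/(2a)) = 1.633948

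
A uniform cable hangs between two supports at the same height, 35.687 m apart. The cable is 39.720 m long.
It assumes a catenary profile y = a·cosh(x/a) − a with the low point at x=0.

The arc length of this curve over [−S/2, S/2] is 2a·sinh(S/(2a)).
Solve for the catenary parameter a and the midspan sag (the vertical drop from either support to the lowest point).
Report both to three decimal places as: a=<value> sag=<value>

seed: a₀ = √(S³/(24(L−S))) = √(35.687³/(24·4.033)) = 21.669322
iter 1: u=0.823445  f(a)=+1.390e-01  f'(a)=-3.981e-01  a ← 21.669322 − (+1.390e-01/-3.981e-01) = 22.018388
iter 2: u=0.810391  f(a)=+3.429e-03  f'(a)=-3.787e-01  a ← 22.018388 − (+3.429e-03/-3.787e-01) = 22.027443
iter 3: u=0.810058  f(a)=+2.205e-06  f'(a)=-3.782e-01  a ← 22.027443 − (+2.205e-06/-3.782e-01) = 22.027449
iter 4: u=0.810057  f(a)=+9.166e-13  f'(a)=-3.782e-01  a ← 22.027449 − (+9.166e-13/-3.782e-01) = 22.027449
converged: |Δa| < 1e-12 after 4 iterations
sag = a·(cosh(S/(2a)) − 1) = 22.027449·(cosh(0.810057) − 1) = 7.631076
T_max/T_min = cosh(S/(2a)) = 1.346435

a=22.027 sag=7.631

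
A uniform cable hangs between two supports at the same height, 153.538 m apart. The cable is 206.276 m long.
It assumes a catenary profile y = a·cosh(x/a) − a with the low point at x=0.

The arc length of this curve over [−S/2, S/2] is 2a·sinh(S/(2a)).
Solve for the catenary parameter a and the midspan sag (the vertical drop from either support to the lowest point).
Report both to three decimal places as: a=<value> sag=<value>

seed: a₀ = √(S³/(24(L−S))) = √(153.538³/(24·52.738)) = 53.475687
iter 1: u=1.435587  f(a)=+5.709e+00  f'(a)=-2.410e+00  a ← 53.475687 − (+5.709e+00/-2.410e+00) = 55.844511
iter 2: u=1.374692  f(a)=+4.012e-01  f'(a)=-2.082e+00  a ← 55.844511 − (+4.012e-01/-2.082e+00) = 56.037224
iter 3: u=1.369964  f(a)=+2.313e-03  f'(a)=-2.058e+00  a ← 56.037224 − (+2.313e-03/-2.058e+00) = 56.038348
iter 4: u=1.369937  f(a)=+7.789e-08  f'(a)=-2.058e+00  a ← 56.038348 − (+7.789e-08/-2.058e+00) = 56.038348
iter 5: u=1.369937  f(a)=+0.000e+00  f'(a)=-2.058e+00  a ← 56.038348 − (+0.000e+00/-2.058e+00) = 56.038348
converged: |Δa| < 1e-12 after 5 iterations
sag = a·(cosh(S/(2a)) − 1) = 56.038348·(cosh(1.369937) − 1) = 61.340285
T_max/T_min = cosh(S/(2a)) = 2.094613

a=56.038 sag=61.340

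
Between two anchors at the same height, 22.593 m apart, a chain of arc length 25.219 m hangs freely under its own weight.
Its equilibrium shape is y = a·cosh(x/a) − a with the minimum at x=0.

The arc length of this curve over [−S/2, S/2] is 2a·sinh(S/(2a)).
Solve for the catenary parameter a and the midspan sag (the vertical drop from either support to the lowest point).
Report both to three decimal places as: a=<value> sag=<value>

seed: a₀ = √(S³/(24(L−S))) = √(22.593³/(24·2.626)) = 13.527199
iter 1: u=0.835095  f(a)=+9.310e-02  f'(a)=-4.160e-01  a ← 13.527199 − (+9.310e-02/-4.160e-01) = 13.750993
iter 2: u=0.821504  f(a)=+2.361e-03  f'(a)=-3.952e-01  a ← 13.750993 − (+2.361e-03/-3.952e-01) = 13.756968
iter 3: u=0.821148  f(a)=+1.605e-06  f'(a)=-3.946e-01  a ← 13.756968 − (+1.605e-06/-3.946e-01) = 13.756972
iter 4: u=0.821147  f(a)=+7.390e-13  f'(a)=-3.946e-01  a ← 13.756972 − (+7.390e-13/-3.946e-01) = 13.756972
converged: |Δa| < 1e-12 after 4 iterations
sag = a·(cosh(S/(2a)) − 1) = 13.756972·(cosh(0.821147) − 1) = 4.904587
T_max/T_min = cosh(S/(2a)) = 1.356516

a=13.757 sag=4.905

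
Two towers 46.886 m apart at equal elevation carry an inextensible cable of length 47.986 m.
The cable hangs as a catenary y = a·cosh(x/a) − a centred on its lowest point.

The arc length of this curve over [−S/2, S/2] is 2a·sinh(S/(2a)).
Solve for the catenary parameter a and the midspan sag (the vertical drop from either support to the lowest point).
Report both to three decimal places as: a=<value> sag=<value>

seed: a₀ = √(S³/(24(L−S))) = √(46.886³/(24·1.100)) = 62.483135
iter 1: u=0.375189  f(a)=+7.768e-03  f'(a)=-3.571e-02  a ← 62.483135 − (+7.768e-03/-3.571e-02) = 62.700685
iter 2: u=0.373887  f(a)=+4.076e-05  f'(a)=-3.533e-02  a ← 62.700685 − (+4.076e-05/-3.533e-02) = 62.701838
iter 3: u=0.373881  f(a)=+1.135e-09  f'(a)=-3.533e-02  a ← 62.701838 − (+1.135e-09/-3.533e-02) = 62.701838
iter 4: u=0.373881  f(a)=+0.000e+00  f'(a)=-3.533e-02  a ← 62.701838 − (+0.000e+00/-3.533e-02) = 62.701838
converged: |Δa| < 1e-12 after 4 iterations
sag = a·(cosh(S/(2a)) − 1) = 62.701838·(cosh(0.373881) − 1) = 4.433730
T_max/T_min = cosh(S/(2a)) = 1.070711

a=62.702 sag=4.434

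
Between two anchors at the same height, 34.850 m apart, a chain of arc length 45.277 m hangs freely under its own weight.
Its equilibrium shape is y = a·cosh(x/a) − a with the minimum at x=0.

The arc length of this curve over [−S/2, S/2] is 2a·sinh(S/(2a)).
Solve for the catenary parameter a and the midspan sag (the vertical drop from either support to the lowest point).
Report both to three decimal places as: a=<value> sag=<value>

a=13.553 sag=12.832

seed: a₀ = √(S³/(24(L−S))) = √(34.850³/(24·10.427)) = 13.005255
iter 1: u=1.339843  f(a)=+9.769e-01  f'(a)=-1.910e+00  a ← 13.005255 − (+9.769e-01/-1.910e+00) = 13.516619
iter 2: u=1.289154  f(a)=+6.057e-02  f'(a)=-1.680e+00  a ← 13.516619 − (+6.057e-02/-1.680e+00) = 13.552671
iter 3: u=1.285724  f(a)=+2.669e-04  f'(a)=-1.665e+00  a ← 13.552671 − (+2.669e-04/-1.665e+00) = 13.552831
iter 4: u=1.285709  f(a)=+5.235e-09  f'(a)=-1.665e+00  a ← 13.552831 − (+5.235e-09/-1.665e+00) = 13.552831
iter 5: u=1.285709  f(a)=+7.105e-15  f'(a)=-1.665e+00  a ← 13.552831 − (+7.105e-15/-1.665e+00) = 13.552831
converged: |Δa| < 1e-12 after 5 iterations
sag = a·(cosh(S/(2a)) − 1) = 13.552831·(cosh(1.285709) − 1) = 12.832409
T_max/T_min = cosh(S/(2a)) = 1.946843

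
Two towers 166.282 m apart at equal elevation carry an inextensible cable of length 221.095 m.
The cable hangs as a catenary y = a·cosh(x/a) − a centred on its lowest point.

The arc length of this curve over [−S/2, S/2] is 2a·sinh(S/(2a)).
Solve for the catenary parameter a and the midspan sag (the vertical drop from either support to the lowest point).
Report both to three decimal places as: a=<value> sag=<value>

a=61.844 sag=64.826

seed: a₀ = √(S³/(24(L−S))) = √(166.282³/(24·54.813)) = 59.118098
iter 1: u=1.406354  f(a)=+5.683e+00  f'(a)=-2.248e+00  a ← 59.118098 − (+5.683e+00/-2.248e+00) = 61.646106
iter 2: u=1.348682  f(a)=+3.849e-01  f'(a)=-1.953e+00  a ← 61.646106 − (+3.849e-01/-1.953e+00) = 61.843171
iter 3: u=1.344384  f(a)=+2.048e-03  f'(a)=-1.932e+00  a ← 61.843171 − (+2.048e-03/-1.932e+00) = 61.844231
iter 4: u=1.344361  f(a)=+5.872e-08  f'(a)=-1.932e+00  a ← 61.844231 − (+5.872e-08/-1.932e+00) = 61.844231
iter 5: u=1.344361  f(a)=+0.000e+00  f'(a)=-1.932e+00  a ← 61.844231 − (+0.000e+00/-1.932e+00) = 61.844231
converged: |Δa| < 1e-12 after 5 iterations
sag = a·(cosh(S/(2a)) − 1) = 61.844231·(cosh(1.344361) − 1) = 64.826439
T_max/T_min = cosh(S/(2a)) = 2.048221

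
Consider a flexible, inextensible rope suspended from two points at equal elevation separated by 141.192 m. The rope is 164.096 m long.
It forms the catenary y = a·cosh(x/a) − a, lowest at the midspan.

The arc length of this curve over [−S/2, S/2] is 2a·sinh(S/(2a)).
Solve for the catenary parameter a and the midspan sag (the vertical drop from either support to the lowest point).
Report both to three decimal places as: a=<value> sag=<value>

seed: a₀ = √(S³/(24(L−S))) = √(141.192³/(24·22.904)) = 71.557284
iter 1: u=0.986566  f(a)=+1.141e+00  f'(a)=-7.047e-01  a ← 71.557284 − (+1.141e+00/-7.047e-01) = 73.176225
iter 2: u=0.964740  f(a)=+3.986e-02  f'(a)=-6.562e-01  a ← 73.176225 − (+3.986e-02/-6.562e-01) = 73.236975
iter 3: u=0.963939  f(a)=+5.258e-05  f'(a)=-6.545e-01  a ← 73.236975 − (+5.258e-05/-6.545e-01) = 73.237055
iter 4: u=0.963938  f(a)=+9.177e-11  f'(a)=-6.545e-01  a ← 73.237055 − (+9.177e-11/-6.545e-01) = 73.237055
iter 5: u=0.963938  f(a)=-2.842e-14  f'(a)=-6.545e-01  a ← 73.237055 − (-2.842e-14/-6.545e-01) = 73.237055
converged: |Δa| < 1e-12 after 5 iterations
sag = a·(cosh(S/(2a)) − 1) = 73.237055·(cosh(0.963938) − 1) = 36.742673
T_max/T_min = cosh(S/(2a)) = 1.501695

a=73.237 sag=36.743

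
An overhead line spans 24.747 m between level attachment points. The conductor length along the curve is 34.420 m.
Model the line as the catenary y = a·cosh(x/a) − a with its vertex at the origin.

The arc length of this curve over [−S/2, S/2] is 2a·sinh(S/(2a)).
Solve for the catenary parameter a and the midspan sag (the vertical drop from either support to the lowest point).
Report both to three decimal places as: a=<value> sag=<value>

a=8.516 sag=10.686

seed: a₀ = √(S³/(24(L−S))) = √(24.747³/(24·9.673)) = 8.079744
iter 1: u=1.531422  f(a)=+1.200e+00  f'(a)=-3.005e+00  a ← 8.079744 − (+1.200e+00/-3.005e+00) = 8.478980
iter 2: u=1.459315  f(a)=+9.465e-02  f'(a)=-2.548e+00  a ← 8.478980 − (+9.465e-02/-2.548e+00) = 8.516129
iter 3: u=1.452949  f(a)=+7.007e-04  f'(a)=-2.510e+00  a ← 8.516129 − (+7.007e-04/-2.510e+00) = 8.516409
iter 4: u=1.452901  f(a)=+3.903e-08  f'(a)=-2.510e+00  a ← 8.516409 − (+3.903e-08/-2.510e+00) = 8.516409
iter 5: u=1.452901  f(a)=+7.105e-15  f'(a)=-2.510e+00  a ← 8.516409 − (+7.105e-15/-2.510e+00) = 8.516409
converged: |Δa| < 1e-12 after 5 iterations
sag = a·(cosh(S/(2a)) − 1) = 8.516409·(cosh(1.452901) − 1) = 10.685501
T_max/T_min = cosh(S/(2a)) = 2.254696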